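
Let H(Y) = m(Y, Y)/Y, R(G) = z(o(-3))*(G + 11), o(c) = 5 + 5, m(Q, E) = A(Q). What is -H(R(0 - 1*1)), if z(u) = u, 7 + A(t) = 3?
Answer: 1/25 ≈ 0.040000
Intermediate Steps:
A(t) = -4 (A(t) = -7 + 3 = -4)
m(Q, E) = -4
o(c) = 10
R(G) = 110 + 10*G (R(G) = 10*(G + 11) = 10*(11 + G) = 110 + 10*G)
H(Y) = -4/Y
-H(R(0 - 1*1)) = -(-4)/(110 + 10*(0 - 1*1)) = -(-4)/(110 + 10*(0 - 1)) = -(-4)/(110 + 10*(-1)) = -(-4)/(110 - 10) = -(-4)/100 = -1*(-1/25) = 1/25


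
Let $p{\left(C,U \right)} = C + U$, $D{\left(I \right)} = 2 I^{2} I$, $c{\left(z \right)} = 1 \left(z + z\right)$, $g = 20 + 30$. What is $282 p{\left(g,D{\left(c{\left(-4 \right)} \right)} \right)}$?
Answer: $-274668$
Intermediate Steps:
$g = 50$
$c{\left(z \right)} = 2 z$ ($c{\left(z \right)} = 1 \cdot 2 z = 2 z$)
$D{\left(I \right)} = 2 I^{3}$
$282 p{\left(g,D{\left(c{\left(-4 \right)} \right)} \right)} = 282 \left(50 + 2 \left(2 \left(-4\right)\right)^{3}\right) = 282 \left(50 + 2 \left(-8\right)^{3}\right) = 282 \left(50 + 2 \left(-512\right)\right) = 282 \left(50 - 1024\right) = 282 \left(-974\right) = -274668$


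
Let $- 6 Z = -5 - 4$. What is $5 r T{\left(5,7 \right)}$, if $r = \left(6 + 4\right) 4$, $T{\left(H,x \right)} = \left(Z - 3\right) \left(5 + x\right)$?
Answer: $-3600$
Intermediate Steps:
$Z = \frac{3}{2}$ ($Z = - \frac{-5 - 4}{6} = \left(- \frac{1}{6}\right) \left(-9\right) = \frac{3}{2} \approx 1.5$)
$T{\left(H,x \right)} = - \frac{15}{2} - \frac{3 x}{2}$ ($T{\left(H,x \right)} = \left(\frac{3}{2} - 3\right) \left(5 + x\right) = - \frac{3 \left(5 + x\right)}{2} = - \frac{15}{2} - \frac{3 x}{2}$)
$r = 40$ ($r = 10 \cdot 4 = 40$)
$5 r T{\left(5,7 \right)} = 5 \cdot 40 \left(- \frac{15}{2} - \frac{21}{2}\right) = 200 \left(- \frac{15}{2} - \frac{21}{2}\right) = 200 \left(-18\right) = -3600$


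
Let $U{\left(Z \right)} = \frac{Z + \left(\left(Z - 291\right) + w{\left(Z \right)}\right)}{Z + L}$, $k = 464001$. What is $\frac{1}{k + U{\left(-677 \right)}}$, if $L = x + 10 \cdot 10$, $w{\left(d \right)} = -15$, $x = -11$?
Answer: $\frac{147}{68208562} \approx 2.1552 \cdot 10^{-6}$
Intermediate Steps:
$L = 89$ ($L = -11 + 10 \cdot 10 = -11 + 100 = 89$)
$U{\left(Z \right)} = \frac{-306 + 2 Z}{89 + Z}$ ($U{\left(Z \right)} = \frac{Z + \left(\left(Z - 291\right) - 15\right)}{Z + 89} = \frac{Z + \left(\left(-291 + Z\right) - 15\right)}{89 + Z} = \frac{Z + \left(-306 + Z\right)}{89 + Z} = \frac{-306 + 2 Z}{89 + Z}$)
$\frac{1}{k + U{\left(-677 \right)}} = \frac{1}{464001 + \frac{2 \left(-153 - 677\right)}{89 - 677}} = \frac{1}{464001 + 2 \frac{1}{-588} \left(-830\right)} = \frac{1}{464001 + 2 \left(- \frac{1}{588}\right) \left(-830\right)} = \frac{1}{464001 + \frac{415}{147}} = \frac{1}{\frac{68208562}{147}} = \frac{147}{68208562}$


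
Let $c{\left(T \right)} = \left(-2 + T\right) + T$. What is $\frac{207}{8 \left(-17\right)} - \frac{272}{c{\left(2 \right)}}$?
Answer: $- \frac{18703}{136} \approx -137.52$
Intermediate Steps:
$c{\left(T \right)} = -2 + 2 T$
$\frac{207}{8 \left(-17\right)} - \frac{272}{c{\left(2 \right)}} = \frac{207}{8 \left(-17\right)} - \frac{272}{-2 + 2 \cdot 2} = \frac{207}{-136} - \frac{272}{-2 + 4} = 207 \left(- \frac{1}{136}\right) - \frac{272}{2} = - \frac{207}{136} - 136 = - \frac{18703}{136}$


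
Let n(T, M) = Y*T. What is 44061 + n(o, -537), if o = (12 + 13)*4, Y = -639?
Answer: -19839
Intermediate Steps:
o = 100 (o = 25*4 = 100)
n(T, M) = -639*T
44061 + n(o, -537) = 44061 - 639*100 = 44061 - 63900 = -19839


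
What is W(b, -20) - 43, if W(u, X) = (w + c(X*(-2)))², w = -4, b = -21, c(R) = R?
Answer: 1253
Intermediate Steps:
W(u, X) = (-4 - 2*X)² (W(u, X) = (-4 + X*(-2))² = (-4 - 2*X)²)
W(b, -20) - 43 = 4*(2 - 20)² - 43 = 4*(-18)² - 43 = 4*324 - 43 = 1296 - 43 = 1253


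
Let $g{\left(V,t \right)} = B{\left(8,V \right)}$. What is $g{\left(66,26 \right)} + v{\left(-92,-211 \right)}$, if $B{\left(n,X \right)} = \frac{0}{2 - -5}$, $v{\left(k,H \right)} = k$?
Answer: $-92$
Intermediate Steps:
$B{\left(n,X \right)} = 0$ ($B{\left(n,X \right)} = \frac{0}{2 + 5} = \frac{0}{7} = 0 \cdot \frac{1}{7} = 0$)
$g{\left(V,t \right)} = 0$
$g{\left(66,26 \right)} + v{\left(-92,-211 \right)} = 0 - 92 = -92$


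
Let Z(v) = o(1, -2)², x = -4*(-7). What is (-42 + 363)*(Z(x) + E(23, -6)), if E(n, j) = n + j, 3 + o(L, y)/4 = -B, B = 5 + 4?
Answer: 745041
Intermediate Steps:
B = 9
x = 28
o(L, y) = -48 (o(L, y) = -12 + 4*(-1*9) = -12 + 4*(-9) = -12 - 36 = -48)
Z(v) = 2304 (Z(v) = (-48)² = 2304)
E(n, j) = j + n
(-42 + 363)*(Z(x) + E(23, -6)) = (-42 + 363)*(2304 + (-6 + 23)) = 321*(2304 + 17) = 321*2321 = 745041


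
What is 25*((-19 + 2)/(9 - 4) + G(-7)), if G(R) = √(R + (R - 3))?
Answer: -85 + 25*I*√17 ≈ -85.0 + 103.08*I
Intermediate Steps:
G(R) = √(-3 + 2*R) (G(R) = √(R + (-3 + R)) = √(-3 + 2*R))
25*((-19 + 2)/(9 - 4) + G(-7)) = 25*((-19 + 2)/(9 - 4) + √(-3 + 2*(-7))) = 25*(-17/5 + √(-3 - 14)) = 25*(-17*⅕ + √(-17)) = 25*(-17/5 + I*√17) = -85 + 25*I*√17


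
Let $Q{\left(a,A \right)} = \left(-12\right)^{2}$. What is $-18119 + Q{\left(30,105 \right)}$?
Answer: $-17975$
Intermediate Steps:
$Q{\left(a,A \right)} = 144$
$-18119 + Q{\left(30,105 \right)} = -18119 + 144 = -17975$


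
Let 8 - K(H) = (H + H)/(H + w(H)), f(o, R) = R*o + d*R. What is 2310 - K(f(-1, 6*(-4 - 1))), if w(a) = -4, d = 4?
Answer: 108284/47 ≈ 2303.9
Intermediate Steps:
f(o, R) = 4*R + R*o (f(o, R) = R*o + 4*R = 4*R + R*o)
K(H) = 8 - 2*H/(-4 + H) (K(H) = 8 - (H + H)/(H - 4) = 8 - 2*H/(-4 + H))
2310 - K(f(-1, 6*(-4 - 1))) = 2310 - 2*(-16 + 3*((6*(-4 - 1))*(4 - 1)))/(-4 + (6*(-4 - 1))*(4 - 1)) = 2310 - 2*(-16 + 3*((6*(-5))*3))/(-4 + (6*(-5))*3) = 2310 - 2*(-16 + 3*(-30*3))/(-4 - 30*3) = 2310 - 2*(-16 + 3*(-90))/(-4 - 90) = 2310 - 2*(-16 - 270)/(-94) = 2310 - 2*(-1)*(-286)/94 = 2310 - 1*286/47 = 2310 - 286/47 = 108284/47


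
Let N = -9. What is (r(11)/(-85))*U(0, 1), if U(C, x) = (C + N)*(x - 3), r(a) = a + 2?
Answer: -234/85 ≈ -2.7529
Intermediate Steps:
r(a) = 2 + a
U(C, x) = (-9 + C)*(-3 + x) (U(C, x) = (C - 9)*(x - 3) = (-9 + C)*(-3 + x))
(r(11)/(-85))*U(0, 1) = ((2 + 11)/(-85))*(27 - 9*1 - 3*0 + 0*1) = (13*(-1/85))*(27 - 9 + 0 + 0) = -13/85*18 = -234/85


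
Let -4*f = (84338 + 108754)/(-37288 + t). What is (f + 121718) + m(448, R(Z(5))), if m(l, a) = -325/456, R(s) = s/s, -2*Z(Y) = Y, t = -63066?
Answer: 2784989201935/22880712 ≈ 1.2172e+5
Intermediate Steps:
Z(Y) = -Y/2
f = 48273/100354 (f = -(84338 + 108754)/(4*(-37288 - 63066)) = -48273/(-100354) = -48273*(-1)/100354 = -1/4*(-96546/50177) = 48273/100354 ≈ 0.48103)
R(s) = 1
m(l, a) = -325/456 (m(l, a) = -325*1/456 = -325/456)
(f + 121718) + m(448, R(Z(5))) = (48273/100354 + 121718) - 325/456 = 12214936445/100354 - 325/456 = 2784989201935/22880712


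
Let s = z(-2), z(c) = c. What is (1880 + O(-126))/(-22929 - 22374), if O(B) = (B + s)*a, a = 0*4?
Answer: -1880/45303 ≈ -0.041498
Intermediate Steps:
s = -2
a = 0
O(B) = 0 (O(B) = (B - 2)*0 = (-2 + B)*0 = 0)
(1880 + O(-126))/(-22929 - 22374) = (1880 + 0)/(-22929 - 22374) = 1880/(-45303) = 1880*(-1/45303) = -1880/45303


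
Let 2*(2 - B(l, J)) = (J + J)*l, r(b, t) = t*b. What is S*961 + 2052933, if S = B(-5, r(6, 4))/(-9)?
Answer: 18359155/9 ≈ 2.0399e+6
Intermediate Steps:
r(b, t) = b*t
B(l, J) = 2 - J*l (B(l, J) = 2 - (J + J)*l/2 = 2 - 2*J*l/2 = 2 - J*l)
S = -122/9 (S = (2 - 1*6*4*(-5))/(-9) = (2 - 1*24*(-5))*(-1/9) = (2 + 120)*(-1/9) = 122*(-1/9) = -122/9 ≈ -13.556)
S*961 + 2052933 = -122/9*961 + 2052933 = -117242/9 + 2052933 = 18359155/9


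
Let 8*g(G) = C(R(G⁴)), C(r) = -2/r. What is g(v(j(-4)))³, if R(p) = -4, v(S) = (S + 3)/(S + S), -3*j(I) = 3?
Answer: 1/4096 ≈ 0.00024414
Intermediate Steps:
j(I) = -1 (j(I) = -⅓*3 = -1)
v(S) = (3 + S)/(2*S) (v(S) = (3 + S)/((2*S)) = (3 + S)*(1/(2*S)) = (3 + S)/(2*S))
g(G) = 1/16 (g(G) = (-2/(-4))/8 = (-2*(-¼))/8 = (⅛)*(½) = 1/16)
g(v(j(-4)))³ = (1/16)³ = 1/4096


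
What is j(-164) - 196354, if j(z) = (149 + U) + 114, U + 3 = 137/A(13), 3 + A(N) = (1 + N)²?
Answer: -37846005/193 ≈ -1.9609e+5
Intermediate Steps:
A(N) = -3 + (1 + N)²
U = -442/193 (U = -3 + 137/(-3 + (1 + 13)²) = -3 + 137/(-3 + 14²) = -3 + 137/(-3 + 196) = -3 + 137/193 = -442/193 ≈ -2.2902)
j(z) = 50317/193 (j(z) = (149 - 442/193) + 114 = 28315/193 + 114 = 50317/193)
j(-164) - 196354 = 50317/193 - 196354 = -37846005/193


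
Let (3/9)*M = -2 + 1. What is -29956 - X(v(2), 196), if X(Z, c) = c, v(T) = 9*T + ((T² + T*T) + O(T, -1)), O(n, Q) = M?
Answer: -30152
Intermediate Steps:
M = -3 (M = 3*(-2 + 1) = 3*(-1) = -3)
O(n, Q) = -3
v(T) = -3 + 2*T² + 9*T (v(T) = 9*T + ((T² + T*T) - 3) = 9*T + ((T² + T²) - 3) = 9*T + (2*T² - 3) = 9*T + (-3 + 2*T²) = -3 + 2*T² + 9*T)
-29956 - X(v(2), 196) = -29956 - 1*196 = -29956 - 196 = -30152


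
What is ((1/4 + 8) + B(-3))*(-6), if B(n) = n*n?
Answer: -207/2 ≈ -103.50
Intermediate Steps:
B(n) = n²
((1/4 + 8) + B(-3))*(-6) = ((1/4 + 8) + (-3)²)*(-6) = ((1*(¼) + 8) + 9)*(-6) = ((¼ + 8) + 9)*(-6) = (33/4 + 9)*(-6) = (69/4)*(-6) = -207/2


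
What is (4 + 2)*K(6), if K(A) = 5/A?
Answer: 5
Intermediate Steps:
(4 + 2)*K(6) = (4 + 2)*(5/6) = 6*(5*(⅙)) = 6*(⅚) = 5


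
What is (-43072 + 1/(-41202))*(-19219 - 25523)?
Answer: 13233584028065/6867 ≈ 1.9271e+9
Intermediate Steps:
(-43072 + 1/(-41202))*(-19219 - 25523) = (-43072 - 1/41202)*(-44742) = -1774652545/41202*(-44742) = 13233584028065/6867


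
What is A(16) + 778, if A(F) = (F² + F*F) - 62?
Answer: 1228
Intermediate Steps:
A(F) = -62 + 2*F² (A(F) = (F² + F²) - 62 = 2*F² - 62 = -62 + 2*F²)
A(16) + 778 = (-62 + 2*16²) + 778 = (-62 + 2*256) + 778 = (-62 + 512) + 778 = 450 + 778 = 1228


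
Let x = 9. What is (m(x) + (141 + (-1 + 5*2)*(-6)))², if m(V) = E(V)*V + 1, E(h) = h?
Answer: 28561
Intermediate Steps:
m(V) = 1 + V² (m(V) = V*V + 1 = V² + 1 = 1 + V²)
(m(x) + (141 + (-1 + 5*2)*(-6)))² = ((1 + 9²) + (141 + (-1 + 5*2)*(-6)))² = ((1 + 81) + (141 + (-1 + 10)*(-6)))² = (82 + (141 + 9*(-6)))² = (82 + (141 - 54))² = (82 + 87)² = 169² = 28561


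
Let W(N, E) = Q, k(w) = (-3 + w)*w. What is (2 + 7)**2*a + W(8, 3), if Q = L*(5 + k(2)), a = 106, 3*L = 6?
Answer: 8592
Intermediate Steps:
L = 2 (L = (1/3)*6 = 2)
k(w) = w*(-3 + w)
Q = 6 (Q = 2*(5 + 2*(-3 + 2)) = 2*(5 + 2*(-1)) = 2*(5 - 2) = 2*3 = 6)
W(N, E) = 6
(2 + 7)**2*a + W(8, 3) = (2 + 7)**2*106 + 6 = 9**2*106 + 6 = 81*106 + 6 = 8586 + 6 = 8592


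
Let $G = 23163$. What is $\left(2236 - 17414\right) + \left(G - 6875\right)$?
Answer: $1110$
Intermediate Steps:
$\left(2236 - 17414\right) + \left(G - 6875\right) = \left(2236 - 17414\right) + \left(23163 - 6875\right) = \left(2236 - 17414\right) + 16288 = -15178 + 16288 = 1110$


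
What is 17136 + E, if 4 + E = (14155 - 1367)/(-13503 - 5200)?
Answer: 320407008/18703 ≈ 17131.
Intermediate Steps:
E = -87600/18703 (E = -4 + (14155 - 1367)/(-13503 - 5200) = -4 + 12788/(-18703) = -4 + 12788*(-1/18703) = -4 - 12788/18703 = -87600/18703 ≈ -4.6837)
17136 + E = 17136 - 87600/18703 = 320407008/18703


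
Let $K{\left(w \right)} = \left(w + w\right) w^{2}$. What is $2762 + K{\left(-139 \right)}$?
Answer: $-5368476$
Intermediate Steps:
$K{\left(w \right)} = 2 w^{3}$ ($K{\left(w \right)} = 2 w w^{2} = 2 w^{3}$)
$2762 + K{\left(-139 \right)} = 2762 + 2 \left(-139\right)^{3} = 2762 + 2 \left(-2685619\right) = 2762 - 5371238 = -5368476$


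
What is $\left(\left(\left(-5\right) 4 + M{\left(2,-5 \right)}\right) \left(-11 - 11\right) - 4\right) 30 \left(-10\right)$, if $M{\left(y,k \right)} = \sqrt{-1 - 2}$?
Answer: $-130800 + 6600 i \sqrt{3} \approx -1.308 \cdot 10^{5} + 11432.0 i$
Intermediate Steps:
$M{\left(y,k \right)} = i \sqrt{3}$ ($M{\left(y,k \right)} = \sqrt{-3} = i \sqrt{3}$)
$\left(\left(\left(-5\right) 4 + M{\left(2,-5 \right)}\right) \left(-11 - 11\right) - 4\right) 30 \left(-10\right) = \left(\left(\left(-5\right) 4 + i \sqrt{3}\right) \left(-11 - 11\right) - 4\right) 30 \left(-10\right) = \left(\left(-20 + i \sqrt{3}\right) \left(-22\right) - 4\right) 30 \left(-10\right) = \left(\left(440 - 22 i \sqrt{3}\right) - 4\right) 30 \left(-10\right) = \left(436 - 22 i \sqrt{3}\right) 30 \left(-10\right) = \left(13080 - 660 i \sqrt{3}\right) \left(-10\right) = -130800 + 6600 i \sqrt{3}$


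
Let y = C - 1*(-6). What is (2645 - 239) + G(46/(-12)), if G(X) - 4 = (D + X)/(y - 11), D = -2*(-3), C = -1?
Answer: 86747/36 ≈ 2409.6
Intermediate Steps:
D = 6
y = 5 (y = -1 - 1*(-6) = -1 + 6 = 5)
G(X) = 3 - X/6 (G(X) = 4 + (6 + X)/(5 - 11) = 4 + (6 + X)/(-6) = 4 + (6 + X)*(-⅙) = 4 + (-1 - X/6) = 3 - X/6)
(2645 - 239) + G(46/(-12)) = (2645 - 239) + (3 - 23/(3*(-12))) = 2406 + (3 - 23*(-1)/(3*12)) = 2406 + (3 - ⅙*(-23/6)) = 2406 + (3 + 23/36) = 2406 + 131/36 = 86747/36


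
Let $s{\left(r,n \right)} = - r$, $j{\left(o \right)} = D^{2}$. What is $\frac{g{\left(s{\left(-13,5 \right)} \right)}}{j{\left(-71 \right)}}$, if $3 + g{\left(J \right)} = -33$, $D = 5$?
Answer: $- \frac{36}{25} \approx -1.44$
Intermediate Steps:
$j{\left(o \right)} = 25$ ($j{\left(o \right)} = 5^{2} = 25$)
$g{\left(J \right)} = -36$ ($g{\left(J \right)} = -3 - 33 = -36$)
$\frac{g{\left(s{\left(-13,5 \right)} \right)}}{j{\left(-71 \right)}} = - \frac{36}{25}$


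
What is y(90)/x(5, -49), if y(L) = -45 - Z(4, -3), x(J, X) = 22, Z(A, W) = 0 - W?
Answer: -24/11 ≈ -2.1818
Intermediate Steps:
Z(A, W) = -W
y(L) = -48 (y(L) = -45 - (-1)*(-3) = -45 - 1*3 = -45 - 3 = -48)
y(90)/x(5, -49) = -48/22 = -48*1/22 = -24/11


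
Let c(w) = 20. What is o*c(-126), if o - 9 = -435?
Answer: -8520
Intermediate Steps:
o = -426 (o = 9 - 435 = -426)
o*c(-126) = -426*20 = -8520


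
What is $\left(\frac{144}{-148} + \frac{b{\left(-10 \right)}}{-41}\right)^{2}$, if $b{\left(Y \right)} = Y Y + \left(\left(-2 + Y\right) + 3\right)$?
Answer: $\frac{23454649}{2301289} \approx 10.192$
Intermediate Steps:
$b{\left(Y \right)} = 1 + Y + Y^{2}$ ($b{\left(Y \right)} = Y^{2} + \left(1 + Y\right) = 1 + Y + Y^{2}$)
$\left(\frac{144}{-148} + \frac{b{\left(-10 \right)}}{-41}\right)^{2} = \left(\frac{144}{-148} + \frac{1 - 10 + \left(-10\right)^{2}}{-41}\right)^{2} = \left(144 \left(- \frac{1}{148}\right) + \left(1 - 10 + 100\right) \left(- \frac{1}{41}\right)\right)^{2} = \left(- \frac{36}{37} + 91 \left(- \frac{1}{41}\right)\right)^{2} = \left(- \frac{36}{37} - \frac{91}{41}\right)^{2} = \left(- \frac{4843}{1517}\right)^{2} = \frac{23454649}{2301289}$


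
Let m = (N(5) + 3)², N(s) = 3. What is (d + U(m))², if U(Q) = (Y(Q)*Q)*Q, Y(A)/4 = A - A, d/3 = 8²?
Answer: 36864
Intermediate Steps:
d = 192 (d = 3*8² = 3*64 = 192)
Y(A) = 0 (Y(A) = 4*(A - A) = 4*0 = 0)
m = 36 (m = (3 + 3)² = 6² = 36)
U(Q) = 0 (U(Q) = (0*Q)*Q = 0*Q = 0)
(d + U(m))² = (192 + 0)² = 192² = 36864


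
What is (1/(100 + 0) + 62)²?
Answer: 38452401/10000 ≈ 3845.2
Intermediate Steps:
(1/(100 + 0) + 62)² = (1/100 + 62)² = (6201/100)² = 38452401/10000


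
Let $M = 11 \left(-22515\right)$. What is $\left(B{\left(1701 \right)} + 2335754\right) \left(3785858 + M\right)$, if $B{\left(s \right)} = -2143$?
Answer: $8256766104923$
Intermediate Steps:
$M = -247665$
$\left(B{\left(1701 \right)} + 2335754\right) \left(3785858 + M\right) = \left(-2143 + 2335754\right) \left(3785858 - 247665\right) = 2333611 \cdot 3538193 = 8256766104923$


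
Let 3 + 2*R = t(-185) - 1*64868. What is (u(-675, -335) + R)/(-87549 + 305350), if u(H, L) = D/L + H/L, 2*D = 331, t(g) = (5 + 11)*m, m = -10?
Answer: -10892183/72963335 ≈ -0.14928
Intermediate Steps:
t(g) = -160 (t(g) = (5 + 11)*(-10) = 16*(-10) = -160)
D = 331/2 (D = (1/2)*331 = 331/2 ≈ 165.50)
R = -65031/2 (R = -3/2 + (-160 - 1*64868)/2 = -3/2 + (-160 - 64868)/2 = -3/2 + (1/2)*(-65028) = -3/2 - 32514 = -65031/2 ≈ -32516.)
u(H, L) = 331/(2*L) + H/L
(u(-675, -335) + R)/(-87549 + 305350) = ((331/2 - 675)/(-335) - 65031/2)/(-87549 + 305350) = (-1/335*(-1019/2) - 65031/2)/217801 = (1019/670 - 65031/2)*(1/217801) = -10892183/335*1/217801 = -10892183/72963335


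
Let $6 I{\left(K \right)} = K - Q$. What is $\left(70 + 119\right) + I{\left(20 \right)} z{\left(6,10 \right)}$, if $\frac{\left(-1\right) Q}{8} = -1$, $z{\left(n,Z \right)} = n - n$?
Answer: $189$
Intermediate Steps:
$z{\left(n,Z \right)} = 0$
$Q = 8$ ($Q = \left(-8\right) \left(-1\right) = 8$)
$I{\left(K \right)} = - \frac{4}{3} + \frac{K}{6}$ ($I{\left(K \right)} = \frac{K - 8}{6} = \frac{-8 + K}{6} = - \frac{4}{3} + \frac{K}{6}$)
$\left(70 + 119\right) + I{\left(20 \right)} z{\left(6,10 \right)} = \left(70 + 119\right) + \left(- \frac{4}{3} + \frac{1}{6} \cdot 20\right) 0 = 189 + \left(- \frac{4}{3} + \frac{10}{3}\right) 0 = 189 + 2 \cdot 0 = 189 + 0 = 189$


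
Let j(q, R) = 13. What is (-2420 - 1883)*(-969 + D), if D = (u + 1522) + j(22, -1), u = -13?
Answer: -2379559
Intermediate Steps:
D = 1522 (D = (-13 + 1522) + 13 = 1509 + 13 = 1522)
(-2420 - 1883)*(-969 + D) = (-2420 - 1883)*(-969 + 1522) = -4303*553 = -2379559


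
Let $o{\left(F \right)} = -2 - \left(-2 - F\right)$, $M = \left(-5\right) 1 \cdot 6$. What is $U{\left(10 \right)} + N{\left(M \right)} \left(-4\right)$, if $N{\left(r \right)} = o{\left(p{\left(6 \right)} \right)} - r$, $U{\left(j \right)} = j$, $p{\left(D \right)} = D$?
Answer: $-134$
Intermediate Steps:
$M = -30$ ($M = \left(-5\right) 6 = -30$)
$o{\left(F \right)} = F$ ($o{\left(F \right)} = -2 + \left(2 + F\right) = F$)
$N{\left(r \right)} = 6 - r$
$U{\left(10 \right)} + N{\left(M \right)} \left(-4\right) = 10 + \left(6 - -30\right) \left(-4\right) = 10 + \left(6 + 30\right) \left(-4\right) = 10 + 36 \left(-4\right) = 10 - 144 = -134$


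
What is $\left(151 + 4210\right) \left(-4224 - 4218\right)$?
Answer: $-36815562$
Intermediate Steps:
$\left(151 + 4210\right) \left(-4224 - 4218\right) = 4361 \left(-8442\right) = -36815562$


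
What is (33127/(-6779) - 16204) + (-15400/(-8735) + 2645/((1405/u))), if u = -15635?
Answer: -151886741955476/3327858553 ≈ -45641.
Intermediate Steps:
(33127/(-6779) - 16204) + (-15400/(-8735) + 2645/((1405/u))) = (33127/(-6779) - 16204) + (-15400/(-8735) + 2645/((1405/(-15635)))) = (33127*(-1/6779) - 16204) + (-15400*(-1/8735) + 2645/((1405*(-1/15635)))) = (-33127/6779 - 16204) + (3080/1747 + 2645/(-281/3127)) = -109880043/6779 + (3080/1747 + 2645*(-3127/281)) = -109880043/6779 + (3080/1747 - 8270915/281) = -109880043/6779 - 14448423025/490907 = -151886741955476/3327858553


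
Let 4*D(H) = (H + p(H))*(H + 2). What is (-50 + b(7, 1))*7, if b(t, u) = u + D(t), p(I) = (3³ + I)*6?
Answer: 11921/4 ≈ 2980.3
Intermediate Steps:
p(I) = 162 + 6*I (p(I) = (27 + I)*6 = 162 + 6*I)
D(H) = (2 + H)*(162 + 7*H)/4 (D(H) = ((H + (162 + 6*H))*(H + 2))/4 = ((162 + 7*H)*(2 + H))/4 = ((2 + H)*(162 + 7*H))/4 = (2 + H)*(162 + 7*H)/4)
b(t, u) = 81 + u + 44*t + 7*t²/4 (b(t, u) = u + (81 + 44*t + 7*t²/4) = 81 + u + 44*t + 7*t²/4)
(-50 + b(7, 1))*7 = (-50 + (81 + 1 + 44*7 + (7/4)*7²))*7 = (-50 + (81 + 1 + 308 + (7/4)*49))*7 = (-50 + (81 + 1 + 308 + 343/4))*7 = (-50 + 1903/4)*7 = (1703/4)*7 = 11921/4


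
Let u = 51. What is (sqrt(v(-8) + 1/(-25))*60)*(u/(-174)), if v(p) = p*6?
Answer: -102*I*sqrt(1201)/29 ≈ -121.89*I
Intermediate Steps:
v(p) = 6*p
(sqrt(v(-8) + 1/(-25))*60)*(u/(-174)) = (sqrt(6*(-8) + 1/(-25))*60)*(51/(-174)) = (sqrt(-48 - 1/25)*60)*(51*(-1/174)) = (sqrt(-1201/25)*60)*(-17/58) = ((I*sqrt(1201)/5)*60)*(-17/58) = (12*I*sqrt(1201))*(-17/58) = -102*I*sqrt(1201)/29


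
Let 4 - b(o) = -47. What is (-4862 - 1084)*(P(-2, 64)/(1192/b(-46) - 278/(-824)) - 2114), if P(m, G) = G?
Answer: 6254212301364/498193 ≈ 1.2554e+7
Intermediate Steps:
b(o) = 51 (b(o) = 4 - 1*(-47) = 4 + 47 = 51)
(-4862 - 1084)*(P(-2, 64)/(1192/b(-46) - 278/(-824)) - 2114) = (-4862 - 1084)*(64/(1192/51 - 278/(-824)) - 2114) = -5946*(64/(1192*(1/51) - 278*(-1/824)) - 2114) = -5946*(64/(1192/51 + 139/412) - 2114) = -5946*(64/(498193/21012) - 2114) = -5946*(64*(21012/498193) - 2114) = -5946*(1344768/498193 - 2114) = -5946*(-1051835234/498193) = 6254212301364/498193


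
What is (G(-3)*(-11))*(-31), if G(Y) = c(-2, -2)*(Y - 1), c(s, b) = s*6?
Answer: 16368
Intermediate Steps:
c(s, b) = 6*s
G(Y) = 12 - 12*Y (G(Y) = (6*(-2))*(Y - 1) = -12*(-1 + Y) = 12 - 12*Y)
(G(-3)*(-11))*(-31) = ((12 - 12*(-3))*(-11))*(-31) = ((12 + 36)*(-11))*(-31) = (48*(-11))*(-31) = -528*(-31) = 16368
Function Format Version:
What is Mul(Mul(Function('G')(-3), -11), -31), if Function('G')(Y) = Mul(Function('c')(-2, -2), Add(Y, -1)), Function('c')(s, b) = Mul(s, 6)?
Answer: 16368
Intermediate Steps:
Function('c')(s, b) = Mul(6, s)
Function('G')(Y) = Add(12, Mul(-12, Y)) (Function('G')(Y) = Mul(Mul(6, -2), Add(Y, -1)) = Mul(-12, Add(-1, Y)) = Add(12, Mul(-12, Y)))
Mul(Mul(Function('G')(-3), -11), -31) = Mul(Mul(Add(12, Mul(-12, -3)), -11), -31) = Mul(Mul(Add(12, 36), -11), -31) = Mul(Mul(48, -11), -31) = Mul(-528, -31) = 16368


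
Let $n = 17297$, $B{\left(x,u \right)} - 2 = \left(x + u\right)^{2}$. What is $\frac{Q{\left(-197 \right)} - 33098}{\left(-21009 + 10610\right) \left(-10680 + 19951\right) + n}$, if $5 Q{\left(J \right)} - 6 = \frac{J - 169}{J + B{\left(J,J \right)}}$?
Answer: $\frac{2565680521}{7472343012556} \approx 0.00034336$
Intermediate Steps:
$B{\left(x,u \right)} = 2 + \left(u + x\right)^{2}$ ($B{\left(x,u \right)} = 2 + \left(x + u\right)^{2} = 2 + \left(u + x\right)^{2}$)
$Q{\left(J \right)} = \frac{6}{5} + \frac{-169 + J}{5 \left(2 + J + 4 J^{2}\right)}$ ($Q{\left(J \right)} = \frac{6}{5} + \frac{\left(J - 169\right) \frac{1}{J + \left(2 + \left(J + J\right)^{2}\right)}}{5} = \frac{6}{5} + \frac{\left(-169 + J\right) \frac{1}{J + \left(2 + \left(2 J\right)^{2}\right)}}{5} = \frac{6}{5} + \frac{\left(-169 + J\right) \frac{1}{J + \left(2 + 4 J^{2}\right)}}{5} = \frac{6}{5} + \frac{\left(-169 + J\right) \frac{1}{2 + J + 4 J^{2}}}{5} = \frac{6}{5} + \frac{\frac{1}{2 + J + 4 J^{2}} \left(-169 + J\right)}{5} = \frac{6}{5} + \frac{-169 + J}{5 \left(2 + J + 4 J^{2}\right)}$)
$\frac{Q{\left(-197 \right)} - 33098}{\left(-21009 + 10610\right) \left(-10680 + 19951\right) + n} = \frac{\frac{-157 + 7 \left(-197\right) + 24 \left(-197\right)^{2}}{5 \left(2 - 197 + 4 \left(-197\right)^{2}\right)} - 33098}{\left(-21009 + 10610\right) \left(-10680 + 19951\right) + 17297} = \frac{\frac{-157 - 1379 + 24 \cdot 38809}{5 \left(2 - 197 + 4 \cdot 38809\right)} - 33098}{\left(-10399\right) 9271 + 17297} = \frac{\frac{-157 - 1379 + 931416}{5 \left(2 - 197 + 155236\right)} - 33098}{-96409129 + 17297} = \frac{\frac{1}{5} \cdot \frac{1}{155041} \cdot 929880 - 33098}{-96391832} = \left(\frac{1}{5} \cdot \frac{1}{155041} \cdot 929880 - 33098\right) \left(- \frac{1}{96391832}\right) = \left(\frac{185976}{155041} - 33098\right) \left(- \frac{1}{96391832}\right) = \left(- \frac{5131361042}{155041}\right) \left(- \frac{1}{96391832}\right) = \frac{2565680521}{7472343012556}$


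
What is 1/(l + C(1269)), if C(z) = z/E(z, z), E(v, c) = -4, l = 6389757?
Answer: 4/25557759 ≈ 1.5651e-7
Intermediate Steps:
C(z) = -z/4 (C(z) = z/(-4) = z*(-¼) = -z/4)
1/(l + C(1269)) = 1/(6389757 - ¼*1269) = 1/(6389757 - 1269/4) = 1/(25557759/4) = 4/25557759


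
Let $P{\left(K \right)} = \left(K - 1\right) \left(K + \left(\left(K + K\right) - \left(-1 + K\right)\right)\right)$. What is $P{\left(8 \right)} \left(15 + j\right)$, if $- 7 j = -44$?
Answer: $2533$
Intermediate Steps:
$j = \frac{44}{7}$ ($j = \left(- \frac{1}{7}\right) \left(-44\right) = \frac{44}{7} \approx 6.2857$)
$P{\left(K \right)} = \left(1 + 2 K\right) \left(-1 + K\right)$ ($P{\left(K \right)} = \left(-1 + K\right) \left(K + \left(2 K - \left(-1 + K\right)\right)\right) = \left(-1 + K\right) \left(K + \left(1 + K\right)\right) = \left(-1 + K\right) \left(1 + 2 K\right) = \left(1 + 2 K\right) \left(-1 + K\right)$)
$P{\left(8 \right)} \left(15 + j\right) = \left(-1 - 8 + 2 \cdot 8^{2}\right) \left(15 + \frac{44}{7}\right) = \left(-1 - 8 + 2 \cdot 64\right) \frac{149}{7} = \left(-1 - 8 + 128\right) \frac{149}{7} = 119 \cdot \frac{149}{7} = 2533$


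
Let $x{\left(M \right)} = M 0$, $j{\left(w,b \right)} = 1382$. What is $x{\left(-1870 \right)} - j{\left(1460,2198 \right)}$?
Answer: $-1382$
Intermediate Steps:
$x{\left(M \right)} = 0$
$x{\left(-1870 \right)} - j{\left(1460,2198 \right)} = 0 - 1382 = -1382$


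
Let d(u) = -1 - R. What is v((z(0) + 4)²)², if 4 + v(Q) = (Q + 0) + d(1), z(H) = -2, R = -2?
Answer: 1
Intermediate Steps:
d(u) = 1 (d(u) = -1 - 1*(-2) = -1 + 2 = 1)
v(Q) = -3 + Q (v(Q) = -4 + ((Q + 0) + 1) = -4 + (Q + 1) = -4 + (1 + Q) = -3 + Q)
v((z(0) + 4)²)² = (-3 + (-2 + 4)²)² = (-3 + 2²)² = (-3 + 4)² = 1² = 1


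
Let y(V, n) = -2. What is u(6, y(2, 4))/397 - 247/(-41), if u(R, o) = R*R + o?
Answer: 99453/16277 ≈ 6.1100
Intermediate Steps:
u(R, o) = o + R**2 (u(R, o) = R**2 + o = o + R**2)
u(6, y(2, 4))/397 - 247/(-41) = (-2 + 6**2)/397 - 247/(-41) = (-2 + 36)*(1/397) - 247*(-1/41) = 34*(1/397) + 247/41 = 34/397 + 247/41 = 99453/16277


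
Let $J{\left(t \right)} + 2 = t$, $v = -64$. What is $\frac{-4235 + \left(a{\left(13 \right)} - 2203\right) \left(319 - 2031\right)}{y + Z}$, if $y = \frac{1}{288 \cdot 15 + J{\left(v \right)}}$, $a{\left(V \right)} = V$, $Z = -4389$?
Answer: $- \frac{3186284286}{3734161} \approx -853.28$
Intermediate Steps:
$J{\left(t \right)} = -2 + t$
$y = \frac{1}{4254}$ ($y = \frac{1}{288 \cdot 15 - 66} = \frac{1}{4320 - 66} = \frac{1}{4254} \approx 0.00023507$)
$\frac{-4235 + \left(a{\left(13 \right)} - 2203\right) \left(319 - 2031\right)}{y + Z} = \frac{-4235 + \left(13 - 2203\right) \left(319 - 2031\right)}{\frac{1}{4254} - 4389} = \frac{-4235 - -3749280}{- \frac{18670805}{4254}} = \left(-4235 + 3749280\right) \left(- \frac{4254}{18670805}\right) = 3745045 \left(- \frac{4254}{18670805}\right) = - \frac{3186284286}{3734161}$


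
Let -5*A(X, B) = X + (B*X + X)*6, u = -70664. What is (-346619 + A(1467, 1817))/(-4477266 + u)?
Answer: 8868299/11369825 ≈ 0.77999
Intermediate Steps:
A(X, B) = -7*X/5 - 6*B*X/5 (A(X, B) = -(X + (B*X + X)*6)/5 = -(X + (X + B*X)*6)/5 = -(X + (6*X + 6*B*X))/5 = -(7*X + 6*B*X)/5 = -7*X/5 - 6*B*X/5)
(-346619 + A(1467, 1817))/(-4477266 + u) = (-346619 - 1/5*1467*(7 + 6*1817))/(-4477266 - 70664) = (-346619 - 1/5*1467*(7 + 10902))/(-4547930) = (-346619 - 1/5*1467*10909)*(-1/4547930) = (-346619 - 16003503/5)*(-1/4547930) = -17736598/5*(-1/4547930) = 8868299/11369825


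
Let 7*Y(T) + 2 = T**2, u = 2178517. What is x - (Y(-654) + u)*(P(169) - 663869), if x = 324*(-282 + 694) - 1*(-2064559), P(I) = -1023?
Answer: 1489106954195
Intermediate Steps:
x = 2198047 (x = 324*412 + 2064559 = 133488 + 2064559 = 2198047)
Y(T) = -2/7 + T**2/7
x - (Y(-654) + u)*(P(169) - 663869) = 2198047 - ((-2/7 + (1/7)*(-654)**2) + 2178517)*(-1023 - 663869) = 2198047 - ((-2/7 + (1/7)*427716) + 2178517)*(-664892) = 2198047 - ((-2/7 + 427716/7) + 2178517)*(-664892) = 2198047 - (61102 + 2178517)*(-664892) = 2198047 - 2239619*(-664892) = 2198047 - 1*(-1489104756148) = 2198047 + 1489104756148 = 1489106954195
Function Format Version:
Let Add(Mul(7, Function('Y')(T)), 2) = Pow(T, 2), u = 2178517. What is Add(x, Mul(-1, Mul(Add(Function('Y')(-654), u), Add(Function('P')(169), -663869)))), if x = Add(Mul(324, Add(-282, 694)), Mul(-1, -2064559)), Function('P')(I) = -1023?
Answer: 1489106954195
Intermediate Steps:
x = 2198047 (x = Add(Mul(324, 412), 2064559) = Add(133488, 2064559) = 2198047)
Function('Y')(T) = Add(Rational(-2, 7), Mul(Rational(1, 7), Pow(T, 2)))
Add(x, Mul(-1, Mul(Add(Function('Y')(-654), u), Add(Function('P')(169), -663869)))) = Add(2198047, Mul(-1, Mul(Add(Add(Rational(-2, 7), Mul(Rational(1, 7), Pow(-654, 2))), 2178517), Add(-1023, -663869)))) = Add(2198047, Mul(-1, Mul(Add(Add(Rational(-2, 7), Mul(Rational(1, 7), 427716)), 2178517), -664892))) = Add(2198047, Mul(-1, Mul(Add(Add(Rational(-2, 7), Rational(427716, 7)), 2178517), -664892))) = Add(2198047, Mul(-1, Mul(Add(61102, 2178517), -664892))) = Add(2198047, Mul(-1, Mul(2239619, -664892))) = Add(2198047, Mul(-1, -1489104756148)) = Add(2198047, 1489104756148) = 1489106954195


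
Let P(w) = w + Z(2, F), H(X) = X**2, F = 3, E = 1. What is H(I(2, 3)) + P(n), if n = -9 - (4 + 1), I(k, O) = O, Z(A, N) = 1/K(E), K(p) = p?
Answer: -4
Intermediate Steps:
Z(A, N) = 1 (Z(A, N) = 1/1 = 1*1 = 1)
n = -14 (n = -9 - 1*5 = -9 - 5 = -14)
P(w) = 1 + w (P(w) = w + 1 = 1 + w)
H(I(2, 3)) + P(n) = 3**2 + (1 - 14) = 9 - 13 = -4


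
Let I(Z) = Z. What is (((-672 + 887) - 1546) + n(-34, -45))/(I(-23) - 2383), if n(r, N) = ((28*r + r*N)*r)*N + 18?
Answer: -883027/2406 ≈ -367.01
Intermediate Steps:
n(r, N) = 18 + N*r*(28*r + N*r) (n(r, N) = ((28*r + N*r)*r)*N + 18 = (r*(28*r + N*r))*N + 18 = N*r*(28*r + N*r) + 18 = 18 + N*r*(28*r + N*r))
(((-672 + 887) - 1546) + n(-34, -45))/(I(-23) - 2383) = (((-672 + 887) - 1546) + (18 + (-45)**2*(-34)**2 + 28*(-45)*(-34)**2))/(-23 - 2383) = ((215 - 1546) + (18 + 2025*1156 + 28*(-45)*1156))/(-2406) = (-1331 + (18 + 2340900 - 1456560))*(-1/2406) = (-1331 + 884358)*(-1/2406) = 883027*(-1/2406) = -883027/2406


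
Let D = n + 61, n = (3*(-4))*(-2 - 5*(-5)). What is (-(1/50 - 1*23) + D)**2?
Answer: 92179201/2500 ≈ 36872.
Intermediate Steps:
n = -276 (n = -12*(-2 + 25) = -12*23 = -276)
D = -215 (D = -276 + 61 = -215)
(-(1/50 - 1*23) + D)**2 = (-(1/50 - 1*23) - 215)**2 = (-(1/50 - 23) - 215)**2 = (-1*(-1149/50) - 215)**2 = (1149/50 - 215)**2 = (-9601/50)**2 = 92179201/2500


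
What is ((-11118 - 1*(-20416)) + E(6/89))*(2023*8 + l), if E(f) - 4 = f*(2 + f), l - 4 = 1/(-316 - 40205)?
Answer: 48332160087524962/320966841 ≈ 1.5058e+8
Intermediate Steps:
l = 162083/40521 (l = 4 + 1/(-316 - 40205) = 4 + 1/(-40521) = 4 - 1/40521 = 162083/40521 ≈ 4.0000)
E(f) = 4 + f*(2 + f)
((-11118 - 1*(-20416)) + E(6/89))*(2023*8 + l) = ((-11118 - 1*(-20416)) + (4 + (6/89)² + 2*(6/89)))*(2023*8 + 162083/40521) = ((-11118 + 20416) + (4 + (6*(1/89))² + 2*(6*(1/89))))*(16184 + 162083/40521) = (9298 + (4 + (6/89)² + 2*(6/89)))*(655953947/40521) = (9298 + (4 + 36/7921 + 12/89))*(655953947/40521) = (9298 + 32788/7921)*(655953947/40521) = (73682246/7921)*(655953947/40521) = 48332160087524962/320966841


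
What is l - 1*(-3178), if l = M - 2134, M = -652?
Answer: 392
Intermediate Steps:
l = -2786 (l = -652 - 2134 = -2786)
l - 1*(-3178) = -2786 - 1*(-3178) = -2786 + 3178 = 392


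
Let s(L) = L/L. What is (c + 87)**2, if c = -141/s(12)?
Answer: 2916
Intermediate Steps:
s(L) = 1
c = -141 (c = -141/1 = -141*1 = -141)
(c + 87)**2 = (-141 + 87)**2 = (-54)**2 = 2916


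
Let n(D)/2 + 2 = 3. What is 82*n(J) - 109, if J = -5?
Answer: 55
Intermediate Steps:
n(D) = 2 (n(D) = -4 + 2*3 = -4 + 6 = 2)
82*n(J) - 109 = 82*2 - 109 = 164 - 109 = 55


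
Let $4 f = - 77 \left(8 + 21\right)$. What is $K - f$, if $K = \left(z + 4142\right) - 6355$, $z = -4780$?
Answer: $- \frac{25739}{4} \approx -6434.8$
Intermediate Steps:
$K = -6993$ ($K = \left(-4780 + 4142\right) - 6355 = -638 - 6355 = -6993$)
$f = - \frac{2233}{4}$ ($f = \frac{\left(-77\right) \left(8 + 21\right)}{4} = \frac{\left(-77\right) 29}{4} = \frac{1}{4} \left(-2233\right) = - \frac{2233}{4} \approx -558.25$)
$K - f = -6993 - - \frac{2233}{4} = -6993 + \frac{2233}{4} = - \frac{25739}{4}$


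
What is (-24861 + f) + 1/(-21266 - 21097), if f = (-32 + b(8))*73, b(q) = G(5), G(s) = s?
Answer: -1136684017/42363 ≈ -26832.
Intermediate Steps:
b(q) = 5
f = -1971 (f = (-32 + 5)*73 = -27*73 = -1971)
(-24861 + f) + 1/(-21266 - 21097) = (-24861 - 1971) + 1/(-21266 - 21097) = -26832 + 1/(-42363) = -26832 - 1/42363 = -1136684017/42363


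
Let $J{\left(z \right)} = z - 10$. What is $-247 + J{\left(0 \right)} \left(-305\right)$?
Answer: $2803$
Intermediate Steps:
$J{\left(z \right)} = -10 + z$
$-247 + J{\left(0 \right)} \left(-305\right) = -247 + \left(-10 + 0\right) \left(-305\right) = -247 - -3050 = -247 + 3050 = 2803$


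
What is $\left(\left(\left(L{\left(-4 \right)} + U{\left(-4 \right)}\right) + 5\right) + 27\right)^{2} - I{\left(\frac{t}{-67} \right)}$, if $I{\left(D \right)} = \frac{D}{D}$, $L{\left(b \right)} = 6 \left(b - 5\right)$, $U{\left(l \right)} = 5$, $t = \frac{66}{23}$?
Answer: $288$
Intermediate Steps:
$t = \frac{66}{23}$ ($t = 66 \cdot \frac{1}{23} = \frac{66}{23} \approx 2.8696$)
$L{\left(b \right)} = -30 + 6 b$ ($L{\left(b \right)} = 6 \left(-5 + b\right) = -30 + 6 b$)
$I{\left(D \right)} = 1$
$\left(\left(\left(L{\left(-4 \right)} + U{\left(-4 \right)}\right) + 5\right) + 27\right)^{2} - I{\left(\frac{t}{-67} \right)} = \left(\left(\left(\left(-30 + 6 \left(-4\right)\right) + 5\right) + 5\right) + 27\right)^{2} - 1 = \left(\left(\left(\left(-30 - 24\right) + 5\right) + 5\right) + 27\right)^{2} - 1 = \left(\left(\left(-54 + 5\right) + 5\right) + 27\right)^{2} - 1 = \left(\left(-49 + 5\right) + 27\right)^{2} - 1 = \left(-44 + 27\right)^{2} - 1 = \left(-17\right)^{2} - 1 = 289 - 1 = 288$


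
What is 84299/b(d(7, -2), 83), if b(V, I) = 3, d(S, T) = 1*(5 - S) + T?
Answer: 84299/3 ≈ 28100.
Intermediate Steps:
d(S, T) = 5 + T - S (d(S, T) = (5 - S) + T = 5 + T - S)
84299/b(d(7, -2), 83) = 84299/3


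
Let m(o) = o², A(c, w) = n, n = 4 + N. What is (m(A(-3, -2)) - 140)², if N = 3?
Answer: 8281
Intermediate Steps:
n = 7 (n = 4 + 3 = 7)
A(c, w) = 7
(m(A(-3, -2)) - 140)² = (7² - 140)² = (49 - 140)² = (-91)² = 8281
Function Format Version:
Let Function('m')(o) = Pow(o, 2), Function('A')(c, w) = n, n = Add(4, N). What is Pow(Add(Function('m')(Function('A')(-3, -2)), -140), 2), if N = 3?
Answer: 8281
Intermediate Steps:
n = 7 (n = Add(4, 3) = 7)
Function('A')(c, w) = 7
Pow(Add(Function('m')(Function('A')(-3, -2)), -140), 2) = Pow(Add(Pow(7, 2), -140), 2) = Pow(Add(49, -140), 2) = Pow(-91, 2) = 8281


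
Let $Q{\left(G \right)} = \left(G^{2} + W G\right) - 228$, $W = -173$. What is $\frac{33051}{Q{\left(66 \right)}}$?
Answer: $- \frac{11017}{2430} \approx -4.5337$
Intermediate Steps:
$Q{\left(G \right)} = -228 + G^{2} - 173 G$ ($Q{\left(G \right)} = \left(G^{2} - 173 G\right) - 228 = -228 + G^{2} - 173 G$)
$\frac{33051}{Q{\left(66 \right)}} = \frac{33051}{-228 + 66^{2} - 11418} = \frac{33051}{-228 + 4356 - 11418} = \frac{33051}{-7290} = 33051 \left(- \frac{1}{7290}\right) = - \frac{11017}{2430}$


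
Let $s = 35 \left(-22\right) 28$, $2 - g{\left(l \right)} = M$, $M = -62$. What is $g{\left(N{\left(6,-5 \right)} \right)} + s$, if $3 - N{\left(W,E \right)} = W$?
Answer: $-21496$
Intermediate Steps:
$N{\left(W,E \right)} = 3 - W$
$g{\left(l \right)} = 64$ ($g{\left(l \right)} = 2 - -62 = 2 + 62 = 64$)
$s = -21560$ ($s = \left(-770\right) 28 = -21560$)
$g{\left(N{\left(6,-5 \right)} \right)} + s = 64 - 21560 = -21496$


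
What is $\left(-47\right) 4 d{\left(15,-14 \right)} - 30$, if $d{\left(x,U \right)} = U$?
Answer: $2602$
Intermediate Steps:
$\left(-47\right) 4 d{\left(15,-14 \right)} - 30 = \left(-47\right) 4 \left(-14\right) - 30 = \left(-188\right) \left(-14\right) - 30 = 2632 - 30 = 2602$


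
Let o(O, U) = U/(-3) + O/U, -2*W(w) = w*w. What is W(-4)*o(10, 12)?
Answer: 76/3 ≈ 25.333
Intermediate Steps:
W(w) = -w²/2 (W(w) = -w*w/2 = -w²/2)
o(O, U) = -U/3 + O/U (o(O, U) = U*(-⅓) + O/U = -U/3 + O/U)
W(-4)*o(10, 12) = (-½*(-4)²)*(-⅓*12 + 10/12) = (-½*16)*(-4 + 10*(1/12)) = -8*(-4 + ⅚) = -8*(-19/6) = 76/3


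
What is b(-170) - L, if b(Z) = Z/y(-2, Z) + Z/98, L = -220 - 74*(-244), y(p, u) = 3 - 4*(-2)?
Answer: -9622869/539 ≈ -17853.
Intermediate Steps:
y(p, u) = 11 (y(p, u) = 3 + 8 = 11)
L = 17836 (L = -220 + 18056 = 17836)
b(Z) = 109*Z/1078 (b(Z) = Z/11 + Z/98 = 109*Z/1078)
b(-170) - L = (109/1078)*(-170) - 1*17836 = -9265/539 - 17836 = -9622869/539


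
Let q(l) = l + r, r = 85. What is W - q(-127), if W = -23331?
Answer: -23289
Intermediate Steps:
q(l) = 85 + l (q(l) = l + 85 = 85 + l)
W - q(-127) = -23331 - (85 - 127) = -23331 - 1*(-42) = -23331 + 42 = -23289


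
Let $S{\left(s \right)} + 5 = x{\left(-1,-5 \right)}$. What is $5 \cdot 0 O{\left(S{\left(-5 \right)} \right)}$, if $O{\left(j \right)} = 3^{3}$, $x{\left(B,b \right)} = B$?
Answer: $0$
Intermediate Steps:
$S{\left(s \right)} = -6$ ($S{\left(s \right)} = -5 - 1 = -6$)
$O{\left(j \right)} = 27$
$5 \cdot 0 O{\left(S{\left(-5 \right)} \right)} = 5 \cdot 0 \cdot 27 = 0 \cdot 27 = 0$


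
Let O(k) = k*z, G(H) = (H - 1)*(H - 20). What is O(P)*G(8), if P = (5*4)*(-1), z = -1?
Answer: -1680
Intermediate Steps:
G(H) = (-1 + H)*(-20 + H)
P = -20 (P = 20*(-1) = -20)
O(k) = -k (O(k) = k*(-1) = -k)
O(P)*G(8) = (-1*(-20))*(20 + 8**2 - 21*8) = 20*(20 + 64 - 168) = 20*(-84) = -1680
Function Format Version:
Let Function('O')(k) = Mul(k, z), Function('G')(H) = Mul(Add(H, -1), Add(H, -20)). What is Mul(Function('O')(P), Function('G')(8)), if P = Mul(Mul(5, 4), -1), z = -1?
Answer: -1680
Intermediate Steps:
Function('G')(H) = Mul(Add(-1, H), Add(-20, H))
P = -20 (P = Mul(20, -1) = -20)
Function('O')(k) = Mul(-1, k) (Function('O')(k) = Mul(k, -1) = Mul(-1, k))
Mul(Function('O')(P), Function('G')(8)) = Mul(Mul(-1, -20), Add(20, Pow(8, 2), Mul(-21, 8))) = Mul(20, Add(20, 64, -168)) = Mul(20, -84) = -1680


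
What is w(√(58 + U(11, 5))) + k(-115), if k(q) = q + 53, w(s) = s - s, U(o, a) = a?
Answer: -62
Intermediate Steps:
w(s) = 0
k(q) = 53 + q
w(√(58 + U(11, 5))) + k(-115) = 0 + (53 - 115) = 0 - 62 = -62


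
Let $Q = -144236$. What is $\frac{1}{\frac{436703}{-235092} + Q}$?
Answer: $- \frac{235092}{33909166415} \approx -6.933 \cdot 10^{-6}$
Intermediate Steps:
$\frac{1}{\frac{436703}{-235092} + Q} = \frac{1}{\frac{436703}{-235092} - 144236} = \frac{1}{436703 \left(- \frac{1}{235092}\right) - 144236} = \frac{1}{- \frac{436703}{235092} - 144236} = \frac{1}{- \frac{33909166415}{235092}} = - \frac{235092}{33909166415}$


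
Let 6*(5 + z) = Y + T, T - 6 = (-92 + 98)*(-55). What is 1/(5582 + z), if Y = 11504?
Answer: 3/22321 ≈ 0.00013440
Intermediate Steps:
T = -324 (T = 6 + (-92 + 98)*(-55) = 6 + 6*(-55) = 6 - 330 = -324)
z = 5575/3 (z = -5 + (11504 - 324)/6 = -5 + (⅙)*11180 = -5 + 5590/3 = 5575/3 ≈ 1858.3)
1/(5582 + z) = 1/(5582 + 5575/3) = 1/(22321/3) = 3/22321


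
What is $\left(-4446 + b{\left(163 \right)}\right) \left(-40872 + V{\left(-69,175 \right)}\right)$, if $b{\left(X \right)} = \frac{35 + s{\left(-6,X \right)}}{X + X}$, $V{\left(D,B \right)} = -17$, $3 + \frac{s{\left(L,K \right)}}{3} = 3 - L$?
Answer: $\frac{59262185927}{326} \approx 1.8179 \cdot 10^{8}$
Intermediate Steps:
$s{\left(L,K \right)} = - 3 L$ ($s{\left(L,K \right)} = -9 + 3 \left(3 - L\right) = -9 - \left(-9 + 3 L\right) = - 3 L$)
$b{\left(X \right)} = \frac{53}{2 X}$ ($b{\left(X \right)} = \frac{35 - -18}{X + X} = \frac{35 + 18}{2 X} = 53 \frac{1}{2 X} = \frac{53}{2 X}$)
$\left(-4446 + b{\left(163 \right)}\right) \left(-40872 + V{\left(-69,175 \right)}\right) = \left(-4446 + \frac{53}{2 \cdot 163}\right) \left(-40872 - 17\right) = \left(-4446 + \frac{53}{2} \cdot \frac{1}{163}\right) \left(-40889\right) = \left(-4446 + \frac{53}{326}\right) \left(-40889\right) = \left(- \frac{1449343}{326}\right) \left(-40889\right) = \frac{59262185927}{326}$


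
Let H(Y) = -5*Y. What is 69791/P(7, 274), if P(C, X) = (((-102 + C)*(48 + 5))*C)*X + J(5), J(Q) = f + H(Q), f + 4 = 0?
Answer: -69791/9657159 ≈ -0.0072269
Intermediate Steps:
f = -4 (f = -4 + 0 = -4)
J(Q) = -4 - 5*Q
P(C, X) = -29 + C*X*(-5406 + 53*C) (P(C, X) = (((-102 + C)*(48 + 5))*C)*X + (-4 - 5*5) = (((-102 + C)*53)*C)*X + (-4 - 25) = ((-5406 + 53*C)*C)*X - 29 = (C*(-5406 + 53*C))*X - 29 = C*X*(-5406 + 53*C) - 29 = -29 + C*X*(-5406 + 53*C))
69791/P(7, 274) = 69791/(-29 - 5406*7*274 + 53*274*7²) = 69791/(-29 - 10368708 + 53*274*49) = 69791/(-29 - 10368708 + 711578) = 69791/(-9657159) = 69791*(-1/9657159) = -69791/9657159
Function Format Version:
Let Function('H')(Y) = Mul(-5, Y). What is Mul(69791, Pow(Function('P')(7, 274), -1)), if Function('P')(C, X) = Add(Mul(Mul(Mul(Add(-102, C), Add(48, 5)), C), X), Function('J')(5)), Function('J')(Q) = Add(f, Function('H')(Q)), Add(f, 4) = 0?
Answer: Rational(-69791, 9657159) ≈ -0.0072269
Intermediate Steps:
f = -4 (f = Add(-4, 0) = -4)
Function('J')(Q) = Add(-4, Mul(-5, Q))
Function('P')(C, X) = Add(-29, Mul(C, X, Add(-5406, Mul(53, C)))) (Function('P')(C, X) = Add(Mul(Mul(Mul(Add(-102, C), Add(48, 5)), C), X), Add(-4, Mul(-5, 5))) = Add(Mul(Mul(Mul(Add(-102, C), 53), C), X), Add(-4, -25)) = Add(Mul(Mul(Add(-5406, Mul(53, C)), C), X), -29) = Add(Mul(Mul(C, Add(-5406, Mul(53, C))), X), -29) = Add(Mul(C, X, Add(-5406, Mul(53, C))), -29) = Add(-29, Mul(C, X, Add(-5406, Mul(53, C)))))
Mul(69791, Pow(Function('P')(7, 274), -1)) = Mul(69791, Pow(Add(-29, Mul(-5406, 7, 274), Mul(53, 274, Pow(7, 2))), -1)) = Mul(69791, Pow(Add(-29, -10368708, Mul(53, 274, 49)), -1)) = Mul(69791, Pow(Add(-29, -10368708, 711578), -1)) = Mul(69791, Pow(-9657159, -1)) = Mul(69791, Rational(-1, 9657159)) = Rational(-69791, 9657159)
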